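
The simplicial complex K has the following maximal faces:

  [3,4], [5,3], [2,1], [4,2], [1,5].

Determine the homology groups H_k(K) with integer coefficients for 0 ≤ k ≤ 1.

We work with the vertex ordering 1 < 2 < 3 < 4 < 5. The simplices of K, each written with vertices in increasing order, are:

  0-simplices (5): [1], [2], [3], [4], [5]
  1-simplices (5): [1,2], [1,5], [2,4], [3,4], [3,5]

giving chain groups C_0 ≅ Z^5, C_1 ≅ Z^5.

∂_1: C_1 → C_0 sends each edge [p,q] (with p < q) to q − p.
This gives a 5×5 integer matrix of rank 4; reducing to Smith normal form yields diagonal entries (1,1,1,1).

Reading off H_k = ker ∂_k / im ∂_{k+1}:

  H_0: rank C_0 − rank ∂_1 = 5 − 4 = 1, and the invariant factors of ∂_1 are all 1, so H_0 ≅ Z.
  H_1: rank ker ∂_1 − rank ∂_2 = (5 − 4) − 0 = 1, and there is no ∂_2, so H_1 ≅ Z.

As a check, the Euler characteristic is 5 − 5 = 0, which agrees with 1 − 1 = 0.

H_0 ≅ Z,  H_1 ≅ Z.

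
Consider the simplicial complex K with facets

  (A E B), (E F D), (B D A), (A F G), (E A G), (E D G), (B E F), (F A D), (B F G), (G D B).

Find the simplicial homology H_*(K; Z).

H_0 = Z,  H_1 = Z/2,  H_2 = 0.

Fix the vertex order A < B < D < E < F < G and write every simplex with vertices in increasing order. Then dim K = 2 and the simplices of K are:

  0-simplices (6): A, B, D, E, F, G
  1-simplices (15): AB, AD, AE, AF, AG, BD, BE, BF, BG, DE, DF, DG, EF, EG, FG
  2-simplices (10): ABD, ABE, ADF, AEG, AFG, BDG, BEF, BFG, DEF, DEG

so the chain groups are C_0 ≅ Z^6, C_1 ≅ Z^15, C_2 ≅ Z^10.

∂_1: C_1 → C_0 sends each edge [p,q] (with p < q) to q − p. For instance
  ∂BE = E − B.
As a 6×15 matrix over Z this has rank 5, with invariant factors (1,1,1,1,1).

Boundary ∂_2: C_2 → C_1 acts by ∂[p,q,r] = [q,r] − [p,r] + [p,q]. For instance
  ∂AEG = EG − AG + AE,
  ∂DEG = EG − DG + DE.
As a 15×10 matrix over Z this has rank 10, with invariant factors (1,1,1,1,1,1,1,1,1,2).

Now H_k = ker ∂_k / im ∂_{k+1}, so:

  H_0: rank C_0 − rank ∂_1 = 6 − 5 = 1, and the invariant factors of ∂_1 are all 1, so H_0 ≅ Z.
  H_1: rank ker ∂_1 − rank ∂_2 = (15 − 5) − 10 = 0, and ∂_2 has invariant factor 2 > 1, so H_1 ≅ Z/2.
  H_2: rank ker ∂_2 − rank ∂_3 = (10 − 10) − 0 = 0, and there is no ∂_3, so H_2 ≅ 0.

(K is a triangulation of the real projective plane RP^2.)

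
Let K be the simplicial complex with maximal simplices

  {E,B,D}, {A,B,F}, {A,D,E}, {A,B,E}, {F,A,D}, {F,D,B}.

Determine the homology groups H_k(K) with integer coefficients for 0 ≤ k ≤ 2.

Fix the vertex order A < B < D < E < F and write every simplex with vertices in increasing order. Then dim K = 2 and the simplices of K are:

  0-simplices (5): A, B, D, E, F
  1-simplices (9): AB, AD, AE, AF, BD, BE, BF, DE, DF
  2-simplices (6): ABE, ABF, ADE, ADF, BDE, BDF

Hence C_0 ≅ Z^5, C_1 ≅ Z^9, C_2 ≅ Z^6.

∂_1: C_1 → C_0 is given by ∂[p,q] = [q] − [p]. For instance
  ∂AE = E − A.
The resulting 5×9 matrix has rank 4, and its Smith normal form has invariant factors (1,1,1,1).

The boundary map ∂_2: C_2 → C_1 sends each 2-simplex [p,q,r] to [q,r] − [p,r] + [p,q]. For instance
  ∂ABE = BE − AE + AB,
  ∂ADF = DF − AF + AD.
As a 9×6 matrix over Z this has rank 5, with invariant factors (1,1,1,1,1).

From H_k ≅ ker(∂_k) / im(∂_{k+1}) we obtain:

  H_0: rank C_0 − rank ∂_1 = 5 − 4 = 1, and the invariant factors of ∂_1 are all 1, so H_0 = Z.
  H_1: rank ker ∂_1 − rank ∂_2 = (9 − 4) − 5 = 0, and the invariant factors of ∂_2 are all 1, so H_1 = 0.
  H_2: rank ker ∂_2 − rank ∂_3 = (6 − 5) − 0 = 1, and there is no ∂_3, so H_2 = Z.

(K is a triangulation of the 2-sphere S^2.)

H_0 = Z,  H_1 = 0,  H_2 = Z.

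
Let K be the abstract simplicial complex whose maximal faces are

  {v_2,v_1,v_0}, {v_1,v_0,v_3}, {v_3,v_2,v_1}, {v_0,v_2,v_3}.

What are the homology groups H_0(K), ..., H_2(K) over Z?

H_0 = Z,  H_1 = 0,  H_2 = Z.

Order the vertices as v_0 < v_1 < v_2 < v_3. Listing each simplex with vertices in this order, K has dimension 2 with simplices:

  0-simplices (4): [v_0], [v_1], [v_2], [v_3]
  1-simplices (6): [v_0,v_1], [v_0,v_2], [v_0,v_3], [v_1,v_2], [v_1,v_3], [v_2,v_3]
  2-simplices (4): [v_0,v_1,v_2], [v_0,v_1,v_3], [v_0,v_2,v_3], [v_1,v_2,v_3]

so the chain groups are C_0 ≅ Z^4, C_1 ≅ Z^6, C_2 ≅ Z^4.

The boundary map ∂_1: C_1 → C_0 maps an edge to its endpoints' difference, ∂[p,q] = q − p. For instance
  ∂[v_0,v_3] = [v_3] − [v_0].
The 4×6 boundary matrix has rank 3 and Smith normal form diag(1,1,1).

Boundary ∂_2: C_2 → C_1 sends each 2-simplex [p,q,r] to [q,r] − [p,r] + [p,q]. For instance
  ∂[v_1,v_2,v_3] = [v_2,v_3] − [v_1,v_3] + [v_1,v_2],
  ∂[v_0,v_1,v_3] = [v_1,v_3] − [v_0,v_3] + [v_0,v_1].
As a 6×4 matrix over Z this has rank 3, with invariant factors (1,1,1).

From H_k ≅ ker(∂_k) / im(∂_{k+1}) we obtain:

  H_0: rank C_0 − rank ∂_1 = 4 − 3 = 1, and the invariant factors of ∂_1 are all 1, so H_0 ≅ Z.
  H_1: rank ker ∂_1 − rank ∂_2 = (6 − 3) − 3 = 0, and the invariant factors of ∂_2 are all 1, so H_1 ≅ 0.
  H_2: rank ker ∂_2 − rank ∂_3 = (4 − 3) − 0 = 1, and there is no ∂_3, so H_2 ≅ Z.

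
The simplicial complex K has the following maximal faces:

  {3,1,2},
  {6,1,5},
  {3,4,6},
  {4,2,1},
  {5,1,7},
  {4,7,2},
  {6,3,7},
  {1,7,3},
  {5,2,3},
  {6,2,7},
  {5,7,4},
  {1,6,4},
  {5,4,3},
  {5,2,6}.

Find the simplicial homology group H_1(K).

H_1 = Z^2.

We work with the vertex ordering 1 < 2 < 3 < 4 < 5 < 6 < 7. The simplices of K, each written with vertices in increasing order, are:

  0-simplices (7): [1], [2], [3], [4], [5], [6], [7]
  1-simplices (21): [1,2], [1,3], [1,4], [1,5], [1,6], [1,7], [2,3], [2,4], [2,5], [2,6], [2,7], [3,4], [3,5], [3,6], [3,7], [4,5], [4,6], [4,7], [5,6], [5,7], [6,7]
  2-simplices (14): [1,2,3], [1,2,4], [1,3,7], [1,4,6], [1,5,6], [1,5,7], [2,3,5], [2,4,7], [2,5,6], [2,6,7], [3,4,5], [3,4,6], [3,6,7], [4,5,7]

Hence C_0 ≅ Z^7, C_1 ≅ Z^21, C_2 ≅ Z^14.

The boundary map ∂_1: C_1 → C_0 maps an edge to its endpoints' difference, ∂[p,q] = q − p.
The resulting 7×21 matrix has rank 6, and its Smith normal form has invariant factors (1,1,1,1,1,1).

The boundary map ∂_2: C_2 → C_1 acts by ∂[p,q,r] = [q,r] − [p,r] + [p,q]. For instance
  ∂[2,6,7] = [6,7] − [2,7] + [2,6],
  ∂[1,2,3] = [2,3] − [1,3] + [1,2].
As a 21×14 matrix over Z this has rank 13, with invariant factors (1,1,1,1,1,1,1,1,1,1,1,1,1).

Computing H_k = (kernel of ∂_k) / (image of ∂_{k+1}):

  H_1: rank ker ∂_1 − rank ∂_2 = (21 − 6) − 13 = 2, and the invariant factors of ∂_2 are all 1, so H_1 = Z^2.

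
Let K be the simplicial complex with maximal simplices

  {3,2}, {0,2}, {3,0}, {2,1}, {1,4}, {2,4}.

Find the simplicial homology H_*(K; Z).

Fix the vertex order 0 < 1 < 2 < 3 < 4 and write every simplex with vertices in increasing order. Then dim K = 1 and the simplices of K are:

  0-simplices (5): [0], [1], [2], [3], [4]
  1-simplices (6): [0,2], [0,3], [1,2], [1,4], [2,3], [2,4]

Hence C_0 ≅ Z^5, C_1 ≅ Z^6.

The boundary map ∂_1: C_1 → C_0 sends each edge [p,q] (with p < q) to q − p. For instance
  ∂[2,3] = [3] − [2].
The resulting 5×6 matrix has rank 4, and its Smith normal form has invariant factors (1,1,1,1).

From H_k ≅ ker(∂_k) / im(∂_{k+1}) we obtain:

  H_0: rank C_0 − rank ∂_1 = 5 − 4 = 1, and the invariant factors of ∂_1 are all 1, so H_0 = Z.
  H_1: rank ker ∂_1 − rank ∂_2 = (6 − 4) − 0 = 2, and there is no ∂_2, so H_1 = Z^2.

H_0 = Z,  H_1 = Z^2.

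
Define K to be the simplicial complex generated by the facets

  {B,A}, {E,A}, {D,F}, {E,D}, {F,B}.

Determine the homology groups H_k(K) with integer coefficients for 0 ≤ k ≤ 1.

K has 5 vertices, 5 edges.
rank ∂_0 = 0, rank ∂_1 = 4 ⇒ b_0 = 5 − 0 − 4 = 1; all invariant factors of ∂_1 are 1 so no torsion. So H_0 ≅ Z.
rank ∂_1 = 4, rank ∂_2 = 0 ⇒ b_1 = 5 − 4 − 0 = 1. So H_1 ≅ Z.

H_0 ≅ Z,  H_1 ≅ Z.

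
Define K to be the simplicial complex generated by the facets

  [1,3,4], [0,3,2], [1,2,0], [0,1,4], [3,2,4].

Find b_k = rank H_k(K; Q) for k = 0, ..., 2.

Fix the vertex order 0 < 1 < 2 < 3 < 4 and write every simplex with vertices in increasing order. Then dim K = 2 and the simplices of K are:

  0-simplices (5): [0], [1], [2], [3], [4]
  1-simplices (10): [0,1], [0,2], [0,3], [0,4], [1,2], [1,3], [1,4], [2,3], [2,4], [3,4]
  2-simplices (5): [0,1,2], [0,1,4], [0,2,3], [1,3,4], [2,3,4]

giving chain groups C_0 ≅ Z^5, C_1 ≅ Z^10, C_2 ≅ Z^5.

∂_1: C_1 → C_0 maps an edge to its endpoints' difference, ∂[p,q] = q − p.
As a 5×10 matrix over Z this has rank 4, with invariant factors (1,1,1,1).

The boundary map ∂_2: C_2 → C_1 acts by ∂[p,q,r] = [q,r] − [p,r] + [p,q]. For instance
  ∂[2,3,4] = [3,4] − [2,4] + [2,3],
  ∂[0,1,4] = [1,4] − [0,4] + [0,1].
The 10×5 boundary matrix has rank 5 and Smith normal form diag(1,1,1,1,1).

Reading off H_k = ker ∂_k / im ∂_{k+1}:

  H_0: rank C_0 − rank ∂_1 = 5 − 4 = 1, and the invariant factors of ∂_1 are all 1, so H_0 ≅ Z.
  H_1: rank ker ∂_1 − rank ∂_2 = (10 − 4) − 5 = 1, and the invariant factors of ∂_2 are all 1, so H_1 ≅ Z.
  H_2: rank ker ∂_2 − rank ∂_3 = (5 − 5) − 0 = 0, and there is no ∂_3, so H_2 ≅ 0.

As a check, the Euler characteristic is 5 − 10 + 5 = 0, which agrees with 1 − 1 + 0 = 0.
(K is a triangulation of the Möbius band.)

Hence the Betti numbers are b_0 = 1, b_1 = 1, b_2 = 0.

b_0 = 1, b_1 = 1, b_2 = 0.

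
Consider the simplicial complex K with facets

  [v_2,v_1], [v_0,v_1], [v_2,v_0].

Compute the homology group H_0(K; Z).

Order the vertices as v_0 < v_1 < v_2. Listing each simplex with vertices in this order, K has dimension 1 with simplices:

  0-simplices (3): [v_0], [v_1], [v_2]
  1-simplices (3): [v_0,v_1], [v_0,v_2], [v_1,v_2]

Hence C_0 ≅ Z^3, C_1 ≅ Z^3.

∂_1: C_1 → C_0 maps an edge to its endpoints' difference, ∂[p,q] = q − p. For instance
  ∂[v_1,v_2] = [v_2] − [v_1].
This gives a 3×3 integer matrix of rank 2; reducing to Smith normal form yields diagonal entries (1,1).

Now H_k = ker ∂_k / im ∂_{k+1}, so:

  H_0: rank C_0 − rank ∂_1 = 3 − 2 = 1, and the invariant factors of ∂_1 are all 1, so H_0 = Z.

(K is a triangulation of the circle S^1.)

H_0 ≅ Z.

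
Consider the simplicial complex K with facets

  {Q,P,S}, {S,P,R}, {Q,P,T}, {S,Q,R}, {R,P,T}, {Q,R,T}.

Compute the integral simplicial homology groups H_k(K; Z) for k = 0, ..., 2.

H_0 = Z,  H_1 = 0,  H_2 = Z.

Order the vertices as P < Q < R < S < T. Listing each simplex with vertices in this order, K has dimension 2 with simplices:

  0-simplices (5): P, Q, R, S, T
  1-simplices (9): PQ, PR, PS, PT, QR, QS, QT, RS, RT
  2-simplices (6): PQS, PQT, PRS, PRT, QRS, QRT

so the chain groups are C_0 ≅ Z^5, C_1 ≅ Z^9, C_2 ≅ Z^6.

The boundary map ∂_1: C_1 → C_0 maps an edge to its endpoints' difference, ∂[p,q] = q − p. For instance
  ∂PT = T − P.
The resulting 5×9 matrix has rank 4, and its Smith normal form has invariant factors (1,1,1,1).

Boundary ∂_2: C_2 → C_1 maps a triangle to the signed sum of its edges. For instance
  ∂QRS = RS − QS + QR,
  ∂QRT = RT − QT + QR.
The 9×6 boundary matrix has rank 5 and Smith normal form diag(1,1,1,1,1).

Computing H_k = (kernel of ∂_k) / (image of ∂_{k+1}):

  H_0: rank C_0 − rank ∂_1 = 5 − 4 = 1, and the invariant factors of ∂_1 are all 1, so H_0 ≅ Z.
  H_1: rank ker ∂_1 − rank ∂_2 = (9 − 4) − 5 = 0, and the invariant factors of ∂_2 are all 1, so H_1 ≅ 0.
  H_2: rank ker ∂_2 − rank ∂_3 = (6 − 5) − 0 = 1, and there is no ∂_3, so H_2 ≅ Z.

As a check, the Euler characteristic is 5 − 9 + 6 = 2, which agrees with 1 − 0 + 1 = 2.
(K is a triangulation of the 2-sphere S^2.)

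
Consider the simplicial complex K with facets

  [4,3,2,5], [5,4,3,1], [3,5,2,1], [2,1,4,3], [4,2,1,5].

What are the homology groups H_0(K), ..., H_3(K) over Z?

H_0 ≅ Z,  H_1 = 0,  H_2 = 0,  H_3 ≅ Z.

Order the vertices as 1 < 2 < 3 < 4 < 5. Listing each simplex with vertices in this order, K has dimension 3 with simplices:

  0-simplices (5): [1], [2], [3], [4], [5]
  1-simplices (10): [1,2], [1,3], [1,4], [1,5], [2,3], [2,4], [2,5], [3,4], [3,5], [4,5]
  2-simplices (10): [1,2,3], [1,2,4], [1,2,5], [1,3,4], [1,3,5], [1,4,5], [2,3,4], [2,3,5], [2,4,5], [3,4,5]
  3-simplices (5): [1,2,3,4], [1,2,3,5], [1,2,4,5], [1,3,4,5], [2,3,4,5]

Hence C_0 ≅ Z^5, C_1 ≅ Z^10, C_2 ≅ Z^10, C_3 ≅ Z^5.

Boundary ∂_1: C_1 → C_0 sends each edge [p,q] (with p < q) to q − p.
This gives a 5×10 integer matrix of rank 4; reducing to Smith normal form yields diagonal entries (1,1,1,1).

∂_2: C_2 → C_1 sends each 2-simplex [p,q,r] to [q,r] − [p,r] + [p,q]. For instance
  ∂[2,3,4] = [3,4] − [2,4] + [2,3],
  ∂[3,4,5] = [4,5] − [3,5] + [3,4].
As a 10×10 matrix over Z this has rank 6, with invariant factors (1,1,1,1,1,1).

∂_3: C_3 → C_2 sends each 3-simplex σ to the alternating sum Σ_i (−1)^i (σ with its i-th vertex removed). For instance
  ∂[1,2,4,5] = [2,4,5] − [1,4,5] + [1,2,5] − [1,2,4],
  ∂[1,2,3,4] = [2,3,4] − [1,3,4] + [1,2,4] − [1,2,3].
As a 10×5 matrix over Z this has rank 4, with invariant factors (1,1,1,1).

Reading off H_k = ker ∂_k / im ∂_{k+1}:

  H_0: rank C_0 − rank ∂_1 = 5 − 4 = 1, and the invariant factors of ∂_1 are all 1, so H_0 = Z.
  H_1: rank ker ∂_1 − rank ∂_2 = (10 − 4) − 6 = 0, and the invariant factors of ∂_2 are all 1, so H_1 = 0.
  H_2: rank ker ∂_2 − rank ∂_3 = (10 − 6) − 4 = 0, and the invariant factors of ∂_3 are all 1, so H_2 = 0.
  H_3: rank ker ∂_3 − rank ∂_4 = (5 − 4) − 0 = 1, and there is no ∂_4, so H_3 = Z.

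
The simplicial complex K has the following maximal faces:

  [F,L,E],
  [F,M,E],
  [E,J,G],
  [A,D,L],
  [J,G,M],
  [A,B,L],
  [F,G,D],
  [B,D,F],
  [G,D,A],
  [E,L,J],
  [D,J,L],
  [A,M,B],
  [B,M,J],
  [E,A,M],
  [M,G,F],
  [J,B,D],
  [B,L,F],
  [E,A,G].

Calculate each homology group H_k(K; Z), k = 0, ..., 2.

K has 9 vertices, 27 edges, 18 triangles.
rank ∂_0 = 0, rank ∂_1 = 8 ⇒ b_0 = 9 − 0 − 8 = 1; all invariant factors of ∂_1 are 1 so no torsion. So H_0 = Z.
rank ∂_1 = 8, rank ∂_2 = 18 ⇒ b_1 = 27 − 8 − 18 = 1; ∂_2 has invariant factor(s) [2] giving torsion. So H_1 = Z × Z/2.
rank ∂_2 = 18, rank ∂_3 = 0 ⇒ b_2 = 18 − 18 − 0 = 0. So H_2 = 0.

H_0 = Z,  H_1 = Z × Z/2,  H_2 = 0.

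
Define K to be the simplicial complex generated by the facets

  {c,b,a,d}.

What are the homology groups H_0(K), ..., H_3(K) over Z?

H_0 = Z,  H_1 = 0,  H_2 = 0,  H_3 = 0.

K has 4 vertices, 6 edges, 4 triangles, 1 3-simplex.
rank ∂_0 = 0, rank ∂_1 = 3 ⇒ b_0 = 4 − 0 − 3 = 1; all invariant factors of ∂_1 are 1 so no torsion. So H_0 = Z.
rank ∂_1 = 3, rank ∂_2 = 3 ⇒ b_1 = 6 − 3 − 3 = 0; all invariant factors of ∂_2 are 1 so no torsion. So H_1 = 0.
rank ∂_2 = 3, rank ∂_3 = 1 ⇒ b_2 = 4 − 3 − 1 = 0; all invariant factors of ∂_3 are 1 so no torsion. So H_2 = 0.
rank ∂_3 = 1, rank ∂_4 = 0 ⇒ b_3 = 1 − 1 − 0 = 0. So H_3 = 0.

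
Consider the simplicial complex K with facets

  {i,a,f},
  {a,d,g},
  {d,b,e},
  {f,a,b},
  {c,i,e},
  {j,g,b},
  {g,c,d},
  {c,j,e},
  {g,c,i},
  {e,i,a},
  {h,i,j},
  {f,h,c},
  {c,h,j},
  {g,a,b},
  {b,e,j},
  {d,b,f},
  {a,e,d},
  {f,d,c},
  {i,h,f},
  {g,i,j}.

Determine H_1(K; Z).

Take the total order a < b < c < d < e < f < g < h < i < j on the vertex set. Then K (dimension 2) consists of the simplices:

  0-simplices (10): a, b, c, d, e, f, g, h, i, j
  1-simplices (30): ab, ad, ae, af, ag, ai, bd, be, bf, bg, bj, cd, ce, cf, cg, ch, ci, cj, de, df, dg, ei, ej, fh, fi, gi, gj, hi, hj, ij
  2-simplices (20): abf, abg, ade, adg, aei, afi, bde, bdf, bej, bgj, cdf, cdg, cei, cej, cfh, cgi, chj, fhi, gij, hij

so the chain groups are C_0 ≅ Z^10, C_1 ≅ Z^30, C_2 ≅ Z^20.

The boundary map ∂_1: C_1 → C_0 is given by ∂[p,q] = [q] − [p].
This gives a 10×30 integer matrix of rank 9; reducing to Smith normal form yields diagonal entries (1,1,1,1,1,1,1,1,1).

The boundary map ∂_2: C_2 → C_1 maps a triangle to the signed sum of its edges. For instance
  ∂cej = ej − cj + ce,
  ∂abf = bf − af + ab.
The resulting 30×20 matrix has rank 20, and its Smith normal form has invariant factors (1,1,1,1,1,1,1,1,1,1,1,1,1,1,1,1,1,1,1,2).

Now H_k = ker ∂_k / im ∂_{k+1}, so:

  H_1: rank ker ∂_1 − rank ∂_2 = (30 − 9) − 20 = 1, and ∂_2 has invariant factor 2 > 1, so H_1 ≅ Z ⊕ Z/2.

H_1 = Z ⊕ Z/2.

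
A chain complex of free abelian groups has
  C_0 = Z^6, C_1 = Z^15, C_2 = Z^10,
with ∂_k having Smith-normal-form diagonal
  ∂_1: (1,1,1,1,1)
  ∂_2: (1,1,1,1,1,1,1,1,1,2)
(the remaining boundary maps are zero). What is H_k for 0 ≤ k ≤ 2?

H_0: b_0 = 6 − 0 − 5 = 1; torsion from ∂_1 factors > 1: none. So H_0 ≅ Z.
H_1: b_1 = 15 − 5 − 10 = 0; torsion from ∂_2 factors > 1: [2]. So H_1 ≅ Z/2.
H_2: b_2 = 10 − 10 − 0 = 0; torsion from ∂_3 factors > 1: none. So H_2 ≅ 0.

H_0 ≅ Z,  H_1 ≅ Z/2,  H_2 = 0.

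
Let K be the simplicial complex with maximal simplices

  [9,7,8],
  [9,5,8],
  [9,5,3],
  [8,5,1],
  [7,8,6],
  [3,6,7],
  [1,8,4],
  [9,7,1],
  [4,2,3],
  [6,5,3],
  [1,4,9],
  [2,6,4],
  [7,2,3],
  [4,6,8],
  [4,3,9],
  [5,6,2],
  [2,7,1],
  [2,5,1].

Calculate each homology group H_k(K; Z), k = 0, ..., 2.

H_0 ≅ Z,  H_1 ≅ Z ⊕ Z/2Z,  H_2 = 0.

Take the total order 1 < 2 < 3 < 4 < 5 < 6 < 7 < 8 < 9 on the vertex set. Then K (dimension 2) consists of the simplices:

  0-simplices (9): [1], [2], [3], [4], [5], [6], [7], [8], [9]
  1-simplices (27): (27 of them)
  2-simplices (18): [1,2,5], [1,2,7], [1,4,8], [1,4,9], [1,5,8], [1,7,9], [2,3,4], [2,3,7], [2,4,6], [2,5,6], [3,4,9], [3,5,6], [3,5,9], [3,6,7], [4,6,8], [5,8,9], [6,7,8], [7,8,9]

giving chain groups C_0 ≅ Z^9, C_1 ≅ Z^27, C_2 ≅ Z^18.

Boundary ∂_1: C_1 → C_0 sends each edge [p,q] (with p < q) to q − p. For instance
  ∂[1,7] = [7] − [1].
This gives a 9×27 integer matrix of rank 8; reducing to Smith normal form yields diagonal entries (1,1,1,1,1,1,1,1).

Boundary ∂_2: C_2 → C_1 sends each 2-simplex [p,q,r] to [q,r] − [p,r] + [p,q]. For instance
  ∂[3,5,6] = [5,6] − [3,6] + [3,5],
  ∂[1,4,9] = [4,9] − [1,9] + [1,4].
This gives a 27×18 integer matrix of rank 18; reducing to Smith normal form yields diagonal entries (1,1,1,1,1,1,1,1,1,1,1,1,1,1,1,1,1,2).

Now H_k = ker ∂_k / im ∂_{k+1}, so:

  H_0: rank C_0 − rank ∂_1 = 9 − 8 = 1, and the invariant factors of ∂_1 are all 1, so H_0 = Z.
  H_1: rank ker ∂_1 − rank ∂_2 = (27 − 8) − 18 = 1, and ∂_2 has invariant factor 2 > 1, so H_1 = Z ⊕ Z/2Z.
  H_2: rank ker ∂_2 − rank ∂_3 = (18 − 18) − 0 = 0, and there is no ∂_3, so H_2 = 0.

As a check, the Euler characteristic is 9 − 27 + 18 = 0, which agrees with 1 − 1 + 0 = 0.
(K is a triangulation of the Klein bottle.)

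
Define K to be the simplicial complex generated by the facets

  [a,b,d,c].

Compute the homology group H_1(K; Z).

Fix the vertex order a < b < c < d and write every simplex with vertices in increasing order. Then dim K = 3 and the simplices of K are:

  0-simplices (4): a, b, c, d
  1-simplices (6): ab, ac, ad, bc, bd, cd
  2-simplices (4): abc, abd, acd, bcd
  3-simplices (1): abcd

so the chain groups are C_0 ≅ Z^4, C_1 ≅ Z^6, C_2 ≅ Z^4, C_3 ≅ Z^1.

∂_1: C_1 → C_0 sends each edge [p,q] (with p < q) to q − p.
The 4×6 boundary matrix has rank 3 and Smith normal form diag(1,1,1).

∂_2: C_2 → C_1 sends each 2-simplex [p,q,r] to [q,r] − [p,r] + [p,q]. For instance
  ∂bcd = cd − bd + bc,
  ∂abc = bc − ac + ab.
This gives a 6×4 integer matrix of rank 3; reducing to Smith normal form yields diagonal entries (1,1,1).

The boundary map ∂_3: C_3 → C_2 sends each 3-simplex σ to the alternating sum Σ_i (−1)^i (σ with its i-th vertex removed). For instance
  ∂abcd = bcd − acd + abd − abc.
This gives a 4×1 integer matrix of rank 1; reducing to Smith normal form yields diagonal entries (1).

From H_k ≅ ker(∂_k) / im(∂_{k+1}) we obtain:

  H_1: rank ker ∂_1 − rank ∂_2 = (6 − 3) − 3 = 0, and the invariant factors of ∂_2 are all 1, so H_1 = 0.

H_1 = 0.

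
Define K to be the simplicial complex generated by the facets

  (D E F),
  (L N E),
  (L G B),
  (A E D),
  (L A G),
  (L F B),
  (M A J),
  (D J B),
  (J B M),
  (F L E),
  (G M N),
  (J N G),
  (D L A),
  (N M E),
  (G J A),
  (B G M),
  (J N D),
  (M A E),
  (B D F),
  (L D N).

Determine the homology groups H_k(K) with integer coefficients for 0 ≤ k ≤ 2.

We work with the vertex ordering A < B < D < E < F < G < J < L < M < N. The simplices of K, each written with vertices in increasing order, are:

  0-simplices (10): A, B, D, E, F, G, J, L, M, N
  1-simplices (30): AD, AE, AG, AJ, AL, AM, BD, BF, BG, BJ, BL, BM, DE, DF, DJ, DL, DN, EF, EL, EM, EN, FL, GJ, GL, GM, GN, JM, JN, LN, MN
  2-simplices (20): ADE, ADL, AEM, AGJ, AGL, AJM, BDF, BDJ, BFL, BGL, BGM, BJM, DEF, DJN, DLN, EFL, ELN, EMN, GJN, GMN

giving chain groups C_0 ≅ Z^10, C_1 ≅ Z^30, C_2 ≅ Z^20.

Boundary ∂_1: C_1 → C_0 maps an edge to its endpoints' difference, ∂[p,q] = q − p.
This gives a 10×30 integer matrix of rank 9; reducing to Smith normal form yields diagonal entries (1,1,1,1,1,1,1,1,1).

The boundary map ∂_2: C_2 → C_1 maps a triangle to the signed sum of its edges. For instance
  ∂AGJ = GJ − AJ + AG,
  ∂DLN = LN − DN + DL.
The resulting 30×20 matrix has rank 20, and its Smith normal form has invariant factors (1,1,1,1,1,1,1,1,1,1,1,1,1,1,1,1,1,1,1,2).

From H_k ≅ ker(∂_k) / im(∂_{k+1}) we obtain:

  H_0: rank C_0 − rank ∂_1 = 10 − 9 = 1, and the invariant factors of ∂_1 are all 1, so H_0 = Z.
  H_1: rank ker ∂_1 − rank ∂_2 = (30 − 9) − 20 = 1, and ∂_2 has invariant factor 2 > 1, so H_1 = Z ⊕ Z/2.
  H_2: rank ker ∂_2 − rank ∂_3 = (20 − 20) − 0 = 0, and there is no ∂_3, so H_2 = 0.

H_0 = Z,  H_1 = Z ⊕ Z/2,  H_2 = 0.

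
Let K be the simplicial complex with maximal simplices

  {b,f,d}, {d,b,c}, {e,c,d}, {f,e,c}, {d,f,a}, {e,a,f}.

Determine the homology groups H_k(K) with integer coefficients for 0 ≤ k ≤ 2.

H_0 ≅ Z,  H_1 ≅ Z,  H_2 = 0.

Fix the vertex order a < b < c < d < e < f and write every simplex with vertices in increasing order. Then dim K = 2 and the simplices of K are:

  0-simplices (6): a, b, c, d, e, f
  1-simplices (12): ad, ae, af, bc, bd, bf, cd, ce, cf, de, df, ef
  2-simplices (6): adf, aef, bcd, bdf, cde, cef

giving chain groups C_0 ≅ Z^6, C_1 ≅ Z^12, C_2 ≅ Z^6.

∂_1: C_1 → C_0 is given by ∂[p,q] = [q] − [p].
The 6×12 boundary matrix has rank 5 and Smith normal form diag(1,1,1,1,1).

∂_2: C_2 → C_1 maps a triangle to the signed sum of its edges. For instance
  ∂adf = df − af + ad,
  ∂aef = ef − af + ae.
The resulting 12×6 matrix has rank 6, and its Smith normal form has invariant factors (1,1,1,1,1,1).

Now H_k = ker ∂_k / im ∂_{k+1}, so:

  H_0: rank C_0 − rank ∂_1 = 6 − 5 = 1, and the invariant factors of ∂_1 are all 1, so H_0 ≅ Z.
  H_1: rank ker ∂_1 − rank ∂_2 = (12 − 5) − 6 = 1, and the invariant factors of ∂_2 are all 1, so H_1 ≅ Z.
  H_2: rank ker ∂_2 − rank ∂_3 = (6 − 6) − 0 = 0, and there is no ∂_3, so H_2 ≅ 0.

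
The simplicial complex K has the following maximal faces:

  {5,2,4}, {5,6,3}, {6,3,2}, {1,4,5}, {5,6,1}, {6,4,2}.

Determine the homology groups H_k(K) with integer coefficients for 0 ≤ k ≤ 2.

Fix the vertex order 1 < 2 < 3 < 4 < 5 < 6 and write every simplex with vertices in increasing order. Then dim K = 2 and the simplices of K are:

  0-simplices (6): [1], [2], [3], [4], [5], [6]
  1-simplices (12): [1,4], [1,5], [1,6], [2,3], [2,4], [2,5], [2,6], [3,5], [3,6], [4,5], [4,6], [5,6]
  2-simplices (6): [1,4,5], [1,5,6], [2,3,6], [2,4,5], [2,4,6], [3,5,6]

Hence C_0 ≅ Z^6, C_1 ≅ Z^12, C_2 ≅ Z^6.

Boundary ∂_1: C_1 → C_0 sends each edge [p,q] (with p < q) to q − p.
This gives a 6×12 integer matrix of rank 5; reducing to Smith normal form yields diagonal entries (1,1,1,1,1).

∂_2: C_2 → C_1 maps a triangle to the signed sum of its edges. For instance
  ∂[2,4,6] = [4,6] − [2,6] + [2,4],
  ∂[2,4,5] = [4,5] − [2,5] + [2,4].
This gives a 12×6 integer matrix of rank 6; reducing to Smith normal form yields diagonal entries (1,1,1,1,1,1).

Reading off H_k = ker ∂_k / im ∂_{k+1}:

  H_0: rank C_0 − rank ∂_1 = 6 − 5 = 1, and the invariant factors of ∂_1 are all 1, so H_0 ≅ Z.
  H_1: rank ker ∂_1 − rank ∂_2 = (12 − 5) − 6 = 1, and the invariant factors of ∂_2 are all 1, so H_1 ≅ Z.
  H_2: rank ker ∂_2 − rank ∂_3 = (6 − 6) − 0 = 0, and there is no ∂_3, so H_2 ≅ 0.

(K is a triangulation of the cylinder S^1 x I.)

H_0 ≅ Z,  H_1 ≅ Z,  H_2 = 0.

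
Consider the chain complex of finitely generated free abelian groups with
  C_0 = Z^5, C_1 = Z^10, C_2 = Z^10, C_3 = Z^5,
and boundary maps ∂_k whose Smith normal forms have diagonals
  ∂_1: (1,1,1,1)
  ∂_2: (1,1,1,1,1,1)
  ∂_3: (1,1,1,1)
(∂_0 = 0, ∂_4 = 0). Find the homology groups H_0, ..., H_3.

H_0 = Z,  H_1 = 0,  H_2 = 0,  H_3 = Z.

H_0: b_0 = 5 − 0 − 4 = 1; torsion from ∂_1 factors > 1: none. So H_0 = Z.
H_1: b_1 = 10 − 4 − 6 = 0; torsion from ∂_2 factors > 1: none. So H_1 = 0.
H_2: b_2 = 10 − 6 − 4 = 0; torsion from ∂_3 factors > 1: none. So H_2 = 0.
H_3: b_3 = 5 − 4 − 0 = 1; torsion from ∂_4 factors > 1: none. So H_3 = Z.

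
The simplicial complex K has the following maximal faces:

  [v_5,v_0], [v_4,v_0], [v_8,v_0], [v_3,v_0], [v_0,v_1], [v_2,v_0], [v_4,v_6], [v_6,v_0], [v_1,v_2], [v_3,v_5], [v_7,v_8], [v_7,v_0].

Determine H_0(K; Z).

H_0 = Z.

Fix the vertex order v_0 < v_1 < v_2 < v_3 < v_4 < v_5 < v_6 < v_7 < v_8 and write every simplex with vertices in increasing order. Then dim K = 1 and the simplices of K are:

  0-simplices (9): [v_0], [v_1], [v_2], [v_3], [v_4], [v_5], [v_6], [v_7], [v_8]
  1-simplices (12): [v_0,v_1], [v_0,v_2], [v_0,v_3], [v_0,v_4], [v_0,v_5], [v_0,v_6], [v_0,v_7], [v_0,v_8], [v_1,v_2], [v_3,v_5], [v_4,v_6], [v_7,v_8]

giving chain groups C_0 ≅ Z^9, C_1 ≅ Z^12.

Boundary ∂_1: C_1 → C_0 maps an edge to its endpoints' difference, ∂[p,q] = q − p. For instance
  ∂[v_7,v_8] = [v_8] − [v_7].
The resulting 9×12 matrix has rank 8, and its Smith normal form has invariant factors (1,1,1,1,1,1,1,1).

Reading off H_k = ker ∂_k / im ∂_{k+1}:

  H_0: rank C_0 − rank ∂_1 = 9 − 8 = 1, and the invariant factors of ∂_1 are all 1, so H_0 ≅ Z.

(K is a triangulation of a wedge of 4 circles.)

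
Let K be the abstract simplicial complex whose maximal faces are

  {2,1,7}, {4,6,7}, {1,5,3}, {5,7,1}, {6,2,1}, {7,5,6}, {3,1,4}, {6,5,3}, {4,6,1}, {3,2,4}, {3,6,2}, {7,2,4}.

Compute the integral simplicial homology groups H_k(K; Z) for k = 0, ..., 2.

K has 7 vertices, 18 edges, 12 triangles.
rank ∂_0 = 0, rank ∂_1 = 6 ⇒ b_0 = 7 − 0 − 6 = 1; all invariant factors of ∂_1 are 1 so no torsion. So H_0 ≅ Z.
rank ∂_1 = 6, rank ∂_2 = 12 ⇒ b_1 = 18 − 6 − 12 = 0; ∂_2 has invariant factor(s) [2] giving torsion. So H_1 ≅ Z/2Z.
rank ∂_2 = 12, rank ∂_3 = 0 ⇒ b_2 = 12 − 12 − 0 = 0. So H_2 ≅ 0.

H_0 ≅ Z,  H_1 ≅ Z/2Z,  H_2 = 0.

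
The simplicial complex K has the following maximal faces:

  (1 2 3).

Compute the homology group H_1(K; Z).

Take the total order 1 < 2 < 3 on the vertex set. Then K (dimension 2) consists of the simplices:

  0-simplices (3): [1], [2], [3]
  1-simplices (3): [1,2], [1,3], [2,3]
  2-simplices (1): [1,2,3]

so the chain groups are C_0 ≅ Z^3, C_1 ≅ Z^3, C_2 ≅ Z^1.

∂_1: C_1 → C_0 maps an edge to its endpoints' difference, ∂[p,q] = q − p. For instance
  ∂[1,3] = [3] − [1].
This gives a 3×3 integer matrix of rank 2; reducing to Smith normal form yields diagonal entries (1,1).

Boundary ∂_2: C_2 → C_1 maps a triangle to the signed sum of its edges. For instance
  ∂[1,2,3] = [2,3] − [1,3] + [1,2].
The 3×1 boundary matrix has rank 1 and Smith normal form diag(1).

From H_k ≅ ker(∂_k) / im(∂_{k+1}) we obtain:

  H_1: rank ker ∂_1 − rank ∂_2 = (3 − 2) − 1 = 0, and the invariant factors of ∂_2 are all 1, so H_1 = 0.

(K is a triangulation of the 2-simplex.)

H_1 = 0.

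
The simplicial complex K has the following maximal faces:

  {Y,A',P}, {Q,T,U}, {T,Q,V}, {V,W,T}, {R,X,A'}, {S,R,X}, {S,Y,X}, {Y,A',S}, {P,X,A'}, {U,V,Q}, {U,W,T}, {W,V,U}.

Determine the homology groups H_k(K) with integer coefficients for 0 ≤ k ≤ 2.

H_0 ≅ Z^2,  H_1 ≅ Z,  H_2 ≅ Z.

K has 11 vertices, 21 edges, 12 triangles.
rank ∂_0 = 0, rank ∂_1 = 9 ⇒ b_0 = 11 − 0 − 9 = 2; all invariant factors of ∂_1 are 1 so no torsion. So H_0 = Z^2.
rank ∂_1 = 9, rank ∂_2 = 11 ⇒ b_1 = 21 − 9 − 11 = 1; all invariant factors of ∂_2 are 1 so no torsion. So H_1 = Z.
rank ∂_2 = 11, rank ∂_3 = 0 ⇒ b_2 = 12 − 11 − 0 = 1. So H_2 = Z.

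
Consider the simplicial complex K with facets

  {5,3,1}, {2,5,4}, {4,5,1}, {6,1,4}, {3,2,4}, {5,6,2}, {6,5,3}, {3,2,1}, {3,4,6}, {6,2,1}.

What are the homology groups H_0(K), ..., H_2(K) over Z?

H_0 ≅ Z,  H_1 ≅ Z/2,  H_2 = 0.

Take the total order 1 < 2 < 3 < 4 < 5 < 6 on the vertex set. Then K (dimension 2) consists of the simplices:

  0-simplices (6): [1], [2], [3], [4], [5], [6]
  1-simplices (15): [1,2], [1,3], [1,4], [1,5], [1,6], [2,3], [2,4], [2,5], [2,6], [3,4], [3,5], [3,6], [4,5], [4,6], [5,6]
  2-simplices (10): [1,2,3], [1,2,6], [1,3,5], [1,4,5], [1,4,6], [2,3,4], [2,4,5], [2,5,6], [3,4,6], [3,5,6]

so the chain groups are C_0 ≅ Z^6, C_1 ≅ Z^15, C_2 ≅ Z^10.

The boundary map ∂_1: C_1 → C_0 maps an edge to its endpoints' difference, ∂[p,q] = q − p.
As a 6×15 matrix over Z this has rank 5, with invariant factors (1,1,1,1,1).

Boundary ∂_2: C_2 → C_1 maps a triangle to the signed sum of its edges. For instance
  ∂[1,4,5] = [4,5] − [1,5] + [1,4],
  ∂[2,3,4] = [3,4] − [2,4] + [2,3].
The 15×10 boundary matrix has rank 10 and Smith normal form diag(1,1,1,1,1,1,1,1,1,2).

Reading off H_k = ker ∂_k / im ∂_{k+1}:

  H_0: rank C_0 − rank ∂_1 = 6 − 5 = 1, and the invariant factors of ∂_1 are all 1, so H_0 = Z.
  H_1: rank ker ∂_1 − rank ∂_2 = (15 − 5) − 10 = 0, and ∂_2 has invariant factor 2 > 1, so H_1 = Z/2.
  H_2: rank ker ∂_2 − rank ∂_3 = (10 − 10) − 0 = 0, and there is no ∂_3, so H_2 = 0.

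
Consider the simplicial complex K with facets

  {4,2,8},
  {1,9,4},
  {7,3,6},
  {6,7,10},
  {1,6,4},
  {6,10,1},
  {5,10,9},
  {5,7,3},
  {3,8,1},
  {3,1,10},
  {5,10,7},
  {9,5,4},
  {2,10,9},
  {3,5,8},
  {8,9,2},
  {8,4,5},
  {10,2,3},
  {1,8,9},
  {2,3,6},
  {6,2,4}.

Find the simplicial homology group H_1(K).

H_1 = Z ⊕ Z/2.

Take the total order 1 < 2 < 3 < 4 < 5 < 6 < 7 < 8 < 9 < 10 on the vertex set. Then K (dimension 2) consists of the simplices:

  0-simplices (10): [1], [2], [3], [4], [5], [6], [7], [8], [9], [10]
  1-simplices (30): (30 of them)
  2-simplices (20): (20 of them)

Hence C_0 ≅ Z^10, C_1 ≅ Z^30, C_2 ≅ Z^20.

Boundary ∂_1: C_1 → C_0 sends each edge [p,q] (with p < q) to q − p. For instance
  ∂[3,8] = [8] − [3].
As a 10×30 matrix over Z this has rank 9, with invariant factors (1,1,1,1,1,1,1,1,1).

The boundary map ∂_2: C_2 → C_1 maps a triangle to the signed sum of its edges. For instance
  ∂[1,4,9] = [4,9] − [1,9] + [1,4],
  ∂[5,7,10] = [7,10] − [5,10] + [5,7].
As a 30×20 matrix over Z this has rank 20, with invariant factors (1,1,1,1,1,1,1,1,1,1,1,1,1,1,1,1,1,1,1,2).

From H_k ≅ ker(∂_k) / im(∂_{k+1}) we obtain:

  H_1: rank ker ∂_1 − rank ∂_2 = (30 − 9) − 20 = 1, and ∂_2 has invariant factor 2 > 1, so H_1 ≅ Z ⊕ Z/2.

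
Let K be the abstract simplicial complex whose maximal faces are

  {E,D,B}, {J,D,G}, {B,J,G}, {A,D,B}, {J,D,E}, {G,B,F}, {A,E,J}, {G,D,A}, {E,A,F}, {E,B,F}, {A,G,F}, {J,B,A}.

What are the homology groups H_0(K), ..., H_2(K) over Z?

H_0 ≅ Z,  H_1 ≅ Z/2Z,  H_2 = 0.

Order the vertices as A < B < D < E < F < G < J. Listing each simplex with vertices in this order, K has dimension 2 with simplices:

  0-simplices (7): A, B, D, E, F, G, J
  1-simplices (18): AB, AD, AE, AF, AG, AJ, BD, BE, BF, BG, BJ, DE, DG, DJ, EF, EJ, FG, GJ
  2-simplices (12): ABD, ABJ, ADG, AEF, AEJ, AFG, BDE, BEF, BFG, BGJ, DEJ, DGJ

giving chain groups C_0 ≅ Z^7, C_1 ≅ Z^18, C_2 ≅ Z^12.

∂_1: C_1 → C_0 sends each edge [p,q] (with p < q) to q − p.
The 7×18 boundary matrix has rank 6 and Smith normal form diag(1,1,1,1,1,1).

∂_2: C_2 → C_1 acts by ∂[p,q,r] = [q,r] − [p,r] + [p,q]. For instance
  ∂ABD = BD − AD + AB,
  ∂AEJ = EJ − AJ + AE.
The 18×12 boundary matrix has rank 12 and Smith normal form diag(1,1,1,1,1,1,1,1,1,1,1,2).

Reading off H_k = ker ∂_k / im ∂_{k+1}:

  H_0: rank C_0 − rank ∂_1 = 7 − 6 = 1, and the invariant factors of ∂_1 are all 1, so H_0 = Z.
  H_1: rank ker ∂_1 − rank ∂_2 = (18 − 6) − 12 = 0, and ∂_2 has invariant factor 2 > 1, so H_1 = Z/2Z.
  H_2: rank ker ∂_2 − rank ∂_3 = (12 − 12) − 0 = 0, and there is no ∂_3, so H_2 = 0.

(K is a triangulation of the real projective plane RP^2.)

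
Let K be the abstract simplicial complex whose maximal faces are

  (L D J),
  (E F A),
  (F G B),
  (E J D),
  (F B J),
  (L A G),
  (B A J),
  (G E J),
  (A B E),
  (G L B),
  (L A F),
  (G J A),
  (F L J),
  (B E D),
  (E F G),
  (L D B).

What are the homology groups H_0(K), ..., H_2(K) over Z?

We work with the vertex ordering A < B < D < E < F < G < J < L. The simplices of K, each written with vertices in increasing order, are:

  0-simplices (8): A, B, D, E, F, G, J, L
  1-simplices (24): AB, AE, AF, AG, AJ, AL, BD, BE, BF, BG, BJ, BL, DE, DJ, DL, EF, EG, EJ, FG, FJ, FL, GJ, GL, JL
  2-simplices (16): ABE, ABJ, AEF, AFL, AGJ, AGL, BDE, BDL, BFG, BFJ, BGL, DEJ, DJL, EFG, EGJ, FJL

so the chain groups are C_0 ≅ Z^8, C_1 ≅ Z^24, C_2 ≅ Z^16.

∂_1: C_1 → C_0 sends each edge [p,q] (with p < q) to q − p. For instance
  ∂EF = F − E.
The resulting 8×24 matrix has rank 7, and its Smith normal form has invariant factors (1,1,1,1,1,1,1).

∂_2: C_2 → C_1 acts by ∂[p,q,r] = [q,r] − [p,r] + [p,q]. For instance
  ∂AGL = GL − AL + AG,
  ∂EGJ = GJ − EJ + EG.
The 24×16 boundary matrix has rank 15 and Smith normal form diag(1,1,1,1,1,1,1,1,1,1,1,1,1,1,1).

Computing H_k = (kernel of ∂_k) / (image of ∂_{k+1}):

  H_0: rank C_0 − rank ∂_1 = 8 − 7 = 1, and the invariant factors of ∂_1 are all 1, so H_0 ≅ Z.
  H_1: rank ker ∂_1 − rank ∂_2 = (24 − 7) − 15 = 2, and the invariant factors of ∂_2 are all 1, so H_1 ≅ Z^2.
  H_2: rank ker ∂_2 − rank ∂_3 = (16 − 15) − 0 = 1, and there is no ∂_3, so H_2 ≅ Z.

As a check, the Euler characteristic is 8 − 24 + 16 = 0, which agrees with 1 − 2 + 1 = 0.
(K is a triangulation of the torus T^2.)

H_0 ≅ Z,  H_1 ≅ Z^2,  H_2 ≅ Z.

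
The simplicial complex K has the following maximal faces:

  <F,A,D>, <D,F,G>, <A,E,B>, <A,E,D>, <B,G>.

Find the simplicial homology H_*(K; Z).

Fix the vertex order A < B < D < E < F < G and write every simplex with vertices in increasing order. Then dim K = 2 and the simplices of K are:

  0-simplices (6): A, B, D, E, F, G
  1-simplices (10): AB, AD, AE, AF, BE, BG, DE, DF, DG, FG
  2-simplices (4): ABE, ADE, ADF, DFG

Hence C_0 ≅ Z^6, C_1 ≅ Z^10, C_2 ≅ Z^4.

Boundary ∂_1: C_1 → C_0 is given by ∂[p,q] = [q] − [p].
This gives a 6×10 integer matrix of rank 5; reducing to Smith normal form yields diagonal entries (1,1,1,1,1).

The boundary map ∂_2: C_2 → C_1 maps a triangle to the signed sum of its edges. For instance
  ∂ADE = DE − AE + AD,
  ∂ABE = BE − AE + AB.
As a 10×4 matrix over Z this has rank 4, with invariant factors (1,1,1,1).

Reading off H_k = ker ∂_k / im ∂_{k+1}:

  H_0: rank C_0 − rank ∂_1 = 6 − 5 = 1, and the invariant factors of ∂_1 are all 1, so H_0 = Z.
  H_1: rank ker ∂_1 − rank ∂_2 = (10 − 5) − 4 = 1, and the invariant factors of ∂_2 are all 1, so H_1 = Z.
  H_2: rank ker ∂_2 − rank ∂_3 = (4 − 4) − 0 = 0, and there is no ∂_3, so H_2 = 0.

As a check, the Euler characteristic is 6 − 10 + 4 = 0, which agrees with 1 − 1 + 0 = 0.

H_0 ≅ Z,  H_1 ≅ Z,  H_2 = 0.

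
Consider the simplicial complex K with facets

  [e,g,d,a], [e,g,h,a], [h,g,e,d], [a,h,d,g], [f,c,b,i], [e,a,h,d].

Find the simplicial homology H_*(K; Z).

H_0 = Z^2,  H_1 = 0,  H_2 = 0,  H_3 = Z.

Fix the vertex order a < b < c < d < e < f < g < h < i and write every simplex with vertices in increasing order. Then dim K = 3 and the simplices of K are:

  0-simplices (9): a, b, c, d, e, f, g, h, i
  1-simplices (16): ad, ae, ag, ah, bc, bf, bi, cf, ci, de, dg, dh, eg, eh, fi, gh
  2-simplices (14): ade, adg, adh, aeg, aeh, agh, bcf, bci, bfi, cfi, deg, deh, dgh, egh
  3-simplices (6): adeg, adeh, adgh, aegh, bcfi, degh

so the chain groups are C_0 ≅ Z^9, C_1 ≅ Z^16, C_2 ≅ Z^14, C_3 ≅ Z^6.

Boundary ∂_1: C_1 → C_0 maps an edge to its endpoints' difference, ∂[p,q] = q − p. For instance
  ∂dg = g − d.
As a 9×16 matrix over Z this has rank 7, with invariant factors (1,1,1,1,1,1,1).

Boundary ∂_2: C_2 → C_1 acts by ∂[p,q,r] = [q,r] − [p,r] + [p,q]. For instance
  ∂egh = gh − eh + eg,
  ∂bfi = fi − bi + bf.
The 16×14 boundary matrix has rank 9 and Smith normal form diag(1,1,1,1,1,1,1,1,1).

∂_3: C_3 → C_2 sends each 3-simplex σ to the alternating sum Σ_i (−1)^i (σ with its i-th vertex removed). For instance
  ∂adgh = dgh − agh + adh − adg,
  ∂bcfi = cfi − bfi + bci − bcf.
The 14×6 boundary matrix has rank 5 and Smith normal form diag(1,1,1,1,1).

Computing H_k = (kernel of ∂_k) / (image of ∂_{k+1}):

  H_0: rank C_0 − rank ∂_1 = 9 − 7 = 2, and the invariant factors of ∂_1 are all 1, so H_0 ≅ Z^2.
  H_1: rank ker ∂_1 − rank ∂_2 = (16 − 7) − 9 = 0, and the invariant factors of ∂_2 are all 1, so H_1 ≅ 0.
  H_2: rank ker ∂_2 − rank ∂_3 = (14 − 9) − 5 = 0, and the invariant factors of ∂_3 are all 1, so H_2 ≅ 0.
  H_3: rank ker ∂_3 − rank ∂_4 = (6 − 5) − 0 = 1, and there is no ∂_4, so H_3 ≅ Z.

(K is a triangulation of the disjoint union of the 3-sphere S^3 and the 3-simplex.)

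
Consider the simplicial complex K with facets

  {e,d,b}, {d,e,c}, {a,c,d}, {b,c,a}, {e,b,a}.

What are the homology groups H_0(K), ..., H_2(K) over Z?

H_0 ≅ Z,  H_1 ≅ Z,  H_2 = 0.

Fix the vertex order a < b < c < d < e and write every simplex with vertices in increasing order. Then dim K = 2 and the simplices of K are:

  0-simplices (5): a, b, c, d, e
  1-simplices (10): ab, ac, ad, ae, bc, bd, be, cd, ce, de
  2-simplices (5): abc, abe, acd, bde, cde

so the chain groups are C_0 ≅ Z^5, C_1 ≅ Z^10, C_2 ≅ Z^5.

∂_1: C_1 → C_0 maps an edge to its endpoints' difference, ∂[p,q] = q − p.
As a 5×10 matrix over Z this has rank 4, with invariant factors (1,1,1,1).

Boundary ∂_2: C_2 → C_1 sends each 2-simplex [p,q,r] to [q,r] − [p,r] + [p,q]. For instance
  ∂acd = cd − ad + ac,
  ∂bde = de − be + bd.
The resulting 10×5 matrix has rank 5, and its Smith normal form has invariant factors (1,1,1,1,1).

Reading off H_k = ker ∂_k / im ∂_{k+1}:

  H_0: rank C_0 − rank ∂_1 = 5 − 4 = 1, and the invariant factors of ∂_1 are all 1, so H_0 ≅ Z.
  H_1: rank ker ∂_1 − rank ∂_2 = (10 − 4) − 5 = 1, and the invariant factors of ∂_2 are all 1, so H_1 ≅ Z.
  H_2: rank ker ∂_2 − rank ∂_3 = (5 − 5) − 0 = 0, and there is no ∂_3, so H_2 ≅ 0.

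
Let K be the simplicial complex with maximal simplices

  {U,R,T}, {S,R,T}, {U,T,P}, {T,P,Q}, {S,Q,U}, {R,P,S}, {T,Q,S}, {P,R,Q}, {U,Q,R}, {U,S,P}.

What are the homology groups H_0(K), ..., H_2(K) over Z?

We work with the vertex ordering P < Q < R < S < T < U. The simplices of K, each written with vertices in increasing order, are:

  0-simplices (6): P, Q, R, S, T, U
  1-simplices (15): PQ, PR, PS, PT, PU, QR, QS, QT, QU, RS, RT, RU, ST, SU, TU
  2-simplices (10): PQR, PQT, PRS, PSU, PTU, QRU, QST, QSU, RST, RTU

so the chain groups are C_0 ≅ Z^6, C_1 ≅ Z^15, C_2 ≅ Z^10.

Boundary ∂_1: C_1 → C_0 maps an edge to its endpoints' difference, ∂[p,q] = q − p.
The 6×15 boundary matrix has rank 5 and Smith normal form diag(1,1,1,1,1).

The boundary map ∂_2: C_2 → C_1 acts by ∂[p,q,r] = [q,r] − [p,r] + [p,q]. For instance
  ∂RTU = TU − RU + RT,
  ∂PTU = TU − PU + PT.
The 15×10 boundary matrix has rank 10 and Smith normal form diag(1,1,1,1,1,1,1,1,1,2).

Computing H_k = (kernel of ∂_k) / (image of ∂_{k+1}):

  H_0: rank C_0 − rank ∂_1 = 6 − 5 = 1, and the invariant factors of ∂_1 are all 1, so H_0 = Z.
  H_1: rank ker ∂_1 − rank ∂_2 = (15 − 5) − 10 = 0, and ∂_2 has invariant factor 2 > 1, so H_1 = Z/2Z.
  H_2: rank ker ∂_2 − rank ∂_3 = (10 − 10) − 0 = 0, and there is no ∂_3, so H_2 = 0.

As a check, the Euler characteristic is 6 − 15 + 10 = 1, which agrees with 1 − 0 + 0 = 1.

H_0 = Z,  H_1 = Z/2Z,  H_2 = 0.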